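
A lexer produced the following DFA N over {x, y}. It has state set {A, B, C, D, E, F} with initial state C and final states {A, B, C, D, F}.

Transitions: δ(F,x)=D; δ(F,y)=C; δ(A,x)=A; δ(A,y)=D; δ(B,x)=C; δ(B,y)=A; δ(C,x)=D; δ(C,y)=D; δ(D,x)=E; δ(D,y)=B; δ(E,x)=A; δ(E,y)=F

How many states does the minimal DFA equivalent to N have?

6

All states are reachable from the start state.
P0 = {A,B,C,D,F} | {E}.
Refine {A,B,C,D,F} on symbol x: members go to different blocks, giving {A,B,C,F} and {D}.
On input x, block {A,B,C,F} splits into {A,B} and {C,F}.
Refine {A,B} on symbol x: members go to different blocks, giving {A} and {B}.
Split {C,F} by δ(·,y) → {C} and {F}.
Stable partition: {A} | {E} | {D} | {C} | {B} | {F} — 6 equivalence classes.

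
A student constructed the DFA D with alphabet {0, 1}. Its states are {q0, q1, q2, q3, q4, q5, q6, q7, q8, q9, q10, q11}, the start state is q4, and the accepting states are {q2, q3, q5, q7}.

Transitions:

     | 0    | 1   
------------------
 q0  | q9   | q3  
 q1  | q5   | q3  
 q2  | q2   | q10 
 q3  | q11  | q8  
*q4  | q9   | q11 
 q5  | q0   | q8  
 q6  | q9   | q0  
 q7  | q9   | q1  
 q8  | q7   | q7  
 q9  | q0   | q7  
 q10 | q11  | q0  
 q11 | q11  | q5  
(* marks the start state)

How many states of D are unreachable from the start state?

3

Starting at q4 and following transitions, the reachable set is {q0, q1, q3, q4, q5, q7, q8, q9, q11}. That leaves q2, q6, q10 unreachable — 3 in total.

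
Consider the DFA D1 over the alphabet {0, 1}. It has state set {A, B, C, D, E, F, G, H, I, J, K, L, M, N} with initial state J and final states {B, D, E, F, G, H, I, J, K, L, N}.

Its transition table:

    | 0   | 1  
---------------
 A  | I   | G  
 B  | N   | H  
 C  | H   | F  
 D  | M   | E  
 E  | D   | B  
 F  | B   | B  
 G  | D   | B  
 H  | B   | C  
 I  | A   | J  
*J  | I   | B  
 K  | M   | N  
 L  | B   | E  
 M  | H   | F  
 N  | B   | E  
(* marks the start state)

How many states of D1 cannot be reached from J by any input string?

No path from J leads to K, L; the other 12 states are all reachable.

2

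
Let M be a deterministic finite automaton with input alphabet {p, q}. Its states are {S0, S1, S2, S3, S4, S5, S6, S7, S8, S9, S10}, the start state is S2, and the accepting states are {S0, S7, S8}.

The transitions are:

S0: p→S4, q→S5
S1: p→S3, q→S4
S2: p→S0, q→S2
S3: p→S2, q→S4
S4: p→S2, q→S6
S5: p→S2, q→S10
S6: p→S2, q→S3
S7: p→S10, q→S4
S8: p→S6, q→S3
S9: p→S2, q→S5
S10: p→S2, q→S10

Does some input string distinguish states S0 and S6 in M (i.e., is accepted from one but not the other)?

First remove the unreachable states {S1,S7,S8,S9}; 7 states remain.
Initial partition by acceptance: {S0} | {S2,S3,S4,S5,S6,S10}.
Split {S2,S3,S4,S5,S6,S10} by δ(·,p) → {S3,S4,S5,S6,S10} and {S2}.
The partition is now stable with 3 blocks: {S0} | {S3,S4,S5,S6,S10} | {S2}.
S0 and S6 end up in different blocks, so they are distinguishable. For instance, the string 'ε' is accepted from only S0.

Yes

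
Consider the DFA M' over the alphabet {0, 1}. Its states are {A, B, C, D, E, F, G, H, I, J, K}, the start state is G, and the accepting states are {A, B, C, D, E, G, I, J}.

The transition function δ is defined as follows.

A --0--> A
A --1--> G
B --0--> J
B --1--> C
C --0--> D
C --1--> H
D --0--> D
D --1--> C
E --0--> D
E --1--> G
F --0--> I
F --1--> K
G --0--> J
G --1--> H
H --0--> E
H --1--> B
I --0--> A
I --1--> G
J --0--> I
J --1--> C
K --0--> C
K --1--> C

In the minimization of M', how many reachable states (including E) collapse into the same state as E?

6

Reachable states from the start: {A,B,C,D,E,G,H,I,J}. Unreachable: {F,K} — drop them.
Start with accepting vs non-accepting: {A,B,C,D,E,G,I,J} | {H}.
Split {A,B,C,D,E,G,I,J} by δ(·,1) → {A,B,D,E,I,J} and {C,G}.
No further refinement is possible. Final partition (3 blocks): {A,B,D,E,I,J} | {H} | {C,G}.
State E belongs to the block {A,B,D,E,I,J}, which has 6 states.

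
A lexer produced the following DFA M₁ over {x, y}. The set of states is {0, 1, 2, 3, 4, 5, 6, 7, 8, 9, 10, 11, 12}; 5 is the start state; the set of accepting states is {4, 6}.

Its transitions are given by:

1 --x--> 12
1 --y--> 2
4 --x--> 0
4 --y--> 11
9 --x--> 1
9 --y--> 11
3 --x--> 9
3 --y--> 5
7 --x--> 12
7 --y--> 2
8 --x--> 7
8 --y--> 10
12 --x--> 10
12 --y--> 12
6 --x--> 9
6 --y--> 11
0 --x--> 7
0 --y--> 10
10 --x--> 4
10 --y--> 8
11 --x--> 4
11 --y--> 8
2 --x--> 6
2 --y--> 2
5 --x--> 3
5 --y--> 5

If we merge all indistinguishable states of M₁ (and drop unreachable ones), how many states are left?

8

Every state is reachable, so we keep all 13.
Start with accepting vs non-accepting: {4,6} | {0,1,2,3,5,7,8,9,10,11,12}.
On input x, block {0,1,2,3,5,7,8,9,10,11,12} splits into {0,1,3,5,7,8,9,12} and {2,10,11}.
On input x, block {0,1,3,5,7,8,9,12} splits into {0,1,3,5,7,8,9} and {12}.
Split {0,1,3,5,7,8,9} by δ(·,x) → {0,3,5,8,9} and {1,7}.
Split {0,3,5,8,9} by δ(·,x) → {0,8,9} and {3,5}.
Split {2,10,11} by δ(·,y) → {10,11} and {2}.
Refine {3,5} on symbol x: members go to different blocks, giving {3} and {5}.
Stable partition: {4,6} | {0,8,9} | {10,11} | {12} | {1,7} | {3} | {2} | {5} — 8 equivalence classes.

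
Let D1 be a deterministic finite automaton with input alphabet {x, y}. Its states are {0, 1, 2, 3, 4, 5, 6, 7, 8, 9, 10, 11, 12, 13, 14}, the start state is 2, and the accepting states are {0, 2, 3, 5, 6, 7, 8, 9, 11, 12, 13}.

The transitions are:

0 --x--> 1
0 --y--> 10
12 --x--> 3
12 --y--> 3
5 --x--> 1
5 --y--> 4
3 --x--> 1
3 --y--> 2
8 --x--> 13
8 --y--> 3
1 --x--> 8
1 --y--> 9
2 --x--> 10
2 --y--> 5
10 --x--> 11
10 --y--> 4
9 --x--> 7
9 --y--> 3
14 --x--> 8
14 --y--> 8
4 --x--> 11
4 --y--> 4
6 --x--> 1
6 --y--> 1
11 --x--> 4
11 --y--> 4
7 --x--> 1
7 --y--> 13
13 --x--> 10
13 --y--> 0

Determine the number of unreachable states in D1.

3

No path from 2 leads to 6, 12, 14; the other 12 states are all reachable.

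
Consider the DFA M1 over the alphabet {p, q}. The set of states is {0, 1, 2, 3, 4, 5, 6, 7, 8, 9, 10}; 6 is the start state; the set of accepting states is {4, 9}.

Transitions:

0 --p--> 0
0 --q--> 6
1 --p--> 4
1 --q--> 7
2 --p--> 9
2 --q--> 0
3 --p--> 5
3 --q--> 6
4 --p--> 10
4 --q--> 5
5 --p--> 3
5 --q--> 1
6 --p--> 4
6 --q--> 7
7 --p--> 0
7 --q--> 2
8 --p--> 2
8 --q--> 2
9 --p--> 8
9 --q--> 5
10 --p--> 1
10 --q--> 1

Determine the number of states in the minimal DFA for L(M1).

4

All states are reachable from the start state.
P0 = {4,9} | {0,1,2,3,5,6,7,8,10}.
Split {0,1,2,3,5,6,7,8,10} by δ(·,p) → {0,3,5,7,8,10} and {1,2,6}.
Refine {0,3,5,7,8,10} on symbol p: members go to different blocks, giving {0,3,5,7} and {8,10}.
Stable partition: {4,9} | {0,3,5,7} | {1,2,6} | {8,10} — 4 equivalence classes.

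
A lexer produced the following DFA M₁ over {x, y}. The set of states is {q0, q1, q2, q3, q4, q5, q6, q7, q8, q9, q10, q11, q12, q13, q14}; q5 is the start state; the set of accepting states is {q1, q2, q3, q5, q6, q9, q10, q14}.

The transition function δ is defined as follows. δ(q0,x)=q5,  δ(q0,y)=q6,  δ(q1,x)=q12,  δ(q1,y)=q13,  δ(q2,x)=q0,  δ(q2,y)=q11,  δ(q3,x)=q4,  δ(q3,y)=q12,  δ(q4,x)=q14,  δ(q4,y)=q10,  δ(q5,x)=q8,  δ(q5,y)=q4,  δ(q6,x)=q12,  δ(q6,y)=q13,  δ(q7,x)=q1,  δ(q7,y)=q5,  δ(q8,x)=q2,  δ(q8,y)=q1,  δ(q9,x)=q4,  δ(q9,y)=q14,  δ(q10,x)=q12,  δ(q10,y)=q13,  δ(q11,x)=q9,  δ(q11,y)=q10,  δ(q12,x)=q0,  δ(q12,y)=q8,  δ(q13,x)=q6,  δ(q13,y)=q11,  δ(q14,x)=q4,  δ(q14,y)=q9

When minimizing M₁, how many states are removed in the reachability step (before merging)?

2

BFS from q5 reaches {q0, q1, q2, q4, q5, q6, q8, q9, q10, q11, q12, q13, q14}; the 2 state(s) q3, q7 are never visited.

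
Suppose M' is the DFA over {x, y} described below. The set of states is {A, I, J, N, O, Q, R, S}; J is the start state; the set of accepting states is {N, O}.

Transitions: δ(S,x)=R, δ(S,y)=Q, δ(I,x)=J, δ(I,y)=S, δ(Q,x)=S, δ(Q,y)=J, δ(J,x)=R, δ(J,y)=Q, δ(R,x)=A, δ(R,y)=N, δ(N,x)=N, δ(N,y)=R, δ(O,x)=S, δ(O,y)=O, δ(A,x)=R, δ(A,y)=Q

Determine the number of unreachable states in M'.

2

Starting at J and following transitions, the reachable set is {A, J, N, Q, R, S}. That leaves I, O unreachable — 2 in total.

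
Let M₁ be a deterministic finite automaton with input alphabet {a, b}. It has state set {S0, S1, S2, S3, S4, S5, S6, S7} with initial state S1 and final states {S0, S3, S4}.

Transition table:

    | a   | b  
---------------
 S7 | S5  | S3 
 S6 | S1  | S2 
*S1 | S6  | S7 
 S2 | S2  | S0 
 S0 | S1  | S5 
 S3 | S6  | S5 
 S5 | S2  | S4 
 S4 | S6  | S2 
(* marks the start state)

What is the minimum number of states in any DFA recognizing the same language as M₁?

Start with accepting vs non-accepting: {S0,S3,S4} | {S1,S2,S5,S6,S7}.
Refine {S1,S2,S5,S6,S7} on symbol b: members go to different blocks, giving {S2,S5,S7} and {S1,S6}.
The partition is now stable with 3 blocks: {S0,S3,S4} | {S2,S5,S7} | {S1,S6}.

3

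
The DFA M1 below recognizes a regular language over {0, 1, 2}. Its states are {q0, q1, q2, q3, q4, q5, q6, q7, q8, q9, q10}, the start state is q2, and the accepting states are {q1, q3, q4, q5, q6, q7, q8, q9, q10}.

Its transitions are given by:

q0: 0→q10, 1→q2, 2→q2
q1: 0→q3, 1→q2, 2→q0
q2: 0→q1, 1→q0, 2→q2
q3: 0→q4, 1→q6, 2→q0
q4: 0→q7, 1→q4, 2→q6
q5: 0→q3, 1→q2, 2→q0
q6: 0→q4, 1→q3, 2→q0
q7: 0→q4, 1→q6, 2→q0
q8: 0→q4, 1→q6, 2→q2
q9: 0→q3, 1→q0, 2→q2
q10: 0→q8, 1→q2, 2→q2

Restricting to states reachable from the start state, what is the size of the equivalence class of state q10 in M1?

2

Reachable states from the start: {q0,q1,q2,q3,q4,q6,q7,q8,q10}. Unreachable: {q5,q9} — drop them.
P0 = {q1,q3,q4,q6,q7,q8,q10} | {q0,q2}.
Refine {q1,q3,q4,q6,q7,q8,q10} on symbol 1: members go to different blocks, giving {q3,q4,q6,q7,q8} and {q1,q10}.
Refine {q3,q4,q6,q7,q8} on symbol 2: members go to different blocks, giving {q3,q6,q7,q8} and {q4}.
The partition is now stable with 4 blocks: {q3,q6,q7,q8} | {q0,q2} | {q1,q10} | {q4}.
The equivalence class containing q10 is {q1,q10}, of size 2.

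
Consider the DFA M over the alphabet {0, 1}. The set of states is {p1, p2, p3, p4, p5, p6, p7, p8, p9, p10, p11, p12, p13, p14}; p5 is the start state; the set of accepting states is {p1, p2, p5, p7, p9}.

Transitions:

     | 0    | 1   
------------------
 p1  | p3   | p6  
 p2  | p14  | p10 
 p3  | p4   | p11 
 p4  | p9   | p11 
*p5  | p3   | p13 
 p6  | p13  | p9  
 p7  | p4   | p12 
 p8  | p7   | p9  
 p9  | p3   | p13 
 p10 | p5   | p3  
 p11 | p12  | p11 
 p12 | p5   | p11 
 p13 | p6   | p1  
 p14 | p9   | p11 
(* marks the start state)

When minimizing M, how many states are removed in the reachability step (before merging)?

5

BFS from p5 reaches {p1, p3, p4, p5, p6, p9, p11, p12, p13}; the 5 state(s) p2, p7, p8, p10, p14 are never visited.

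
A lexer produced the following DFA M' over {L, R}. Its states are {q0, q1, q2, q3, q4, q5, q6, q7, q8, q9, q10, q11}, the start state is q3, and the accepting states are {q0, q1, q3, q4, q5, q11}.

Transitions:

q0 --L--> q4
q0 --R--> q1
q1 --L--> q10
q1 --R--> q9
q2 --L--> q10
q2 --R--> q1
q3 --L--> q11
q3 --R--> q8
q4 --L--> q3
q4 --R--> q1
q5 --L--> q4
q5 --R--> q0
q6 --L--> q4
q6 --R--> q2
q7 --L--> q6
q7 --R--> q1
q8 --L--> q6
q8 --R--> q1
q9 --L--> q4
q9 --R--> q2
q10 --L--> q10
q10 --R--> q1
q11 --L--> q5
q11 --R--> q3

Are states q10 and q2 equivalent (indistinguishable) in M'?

First remove the unreachable states {q7}; 11 states remain.
Initial partition by acceptance: {q0,q1,q3,q4,q5,q11} | {q2,q6,q8,q9,q10}.
Refine {q0,q1,q3,q4,q5,q11} on symbol L: members go to different blocks, giving {q0,q3,q4,q5,q11} and {q1}.
Refine {q0,q3,q4,q5,q11} on symbol R: members go to different blocks, giving {q0,q4} and {q5,q11} and {q3}.
On input L, block {q0,q4} splits into {q0} and {q4}.
Split {q2,q6,q8,q9,q10} by δ(·,L) → {q2,q8,q10} and {q6,q9}.
Split {q2,q8,q10} by δ(·,L) → {q2,q10} and {q8}.
Refine {q5,q11} on symbol L: members go to different blocks, giving {q5} and {q11}.
The partition is now stable with 9 blocks: {q0} | {q2,q10} | {q1} | {q5} | {q3} | {q4} | {q6,q9} | {q8} | {q11}.
q10 and q2 lie in the same block of the stable partition, so they are equivalent — no string distinguishes them.

Yes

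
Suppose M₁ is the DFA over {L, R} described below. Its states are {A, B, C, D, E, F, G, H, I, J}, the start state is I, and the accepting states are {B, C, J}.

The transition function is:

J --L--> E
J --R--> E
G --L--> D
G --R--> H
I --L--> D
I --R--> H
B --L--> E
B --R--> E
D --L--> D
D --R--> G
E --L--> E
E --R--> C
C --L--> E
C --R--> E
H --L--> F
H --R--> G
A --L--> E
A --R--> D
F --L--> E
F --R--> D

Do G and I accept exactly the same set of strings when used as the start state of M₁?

First remove the unreachable states {A,B,J}; 7 states remain.
Initial partition by acceptance: {C} | {D,E,F,G,H,I}.
Refine {D,E,F,G,H,I} on symbol R: members go to different blocks, giving {D,F,G,H,I} and {E}.
On input L, block {D,F,G,H,I} splits into {D,G,H,I} and {F}.
Split {D,G,H,I} by δ(·,L) → {D,G,I} and {H}.
On input R, block {D,G,I} splits into {G,I} and {D}.
Stable partition: {C} | {G,I} | {E} | {F} | {H} | {D} — 6 equivalence classes.
G and I lie in the same block of the stable partition, so they are equivalent — no string distinguishes them.

Yes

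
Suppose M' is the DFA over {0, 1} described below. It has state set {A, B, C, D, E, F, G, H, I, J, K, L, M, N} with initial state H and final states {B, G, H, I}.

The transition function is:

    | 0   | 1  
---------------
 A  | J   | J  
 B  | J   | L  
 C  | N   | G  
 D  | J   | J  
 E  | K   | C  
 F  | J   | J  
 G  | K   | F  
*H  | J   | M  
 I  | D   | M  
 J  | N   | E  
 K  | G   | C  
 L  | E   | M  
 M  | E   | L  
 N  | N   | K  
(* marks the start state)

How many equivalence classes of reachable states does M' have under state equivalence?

First remove the unreachable states {A,B,D,I}; 10 states remain.
P0 = {G,H} | {C,E,F,J,K,L,M,N}.
Split {C,E,F,J,K,L,M,N} by δ(·,0) → {C,E,F,J,L,M,N} and {K}.
Refine {G,H} on symbol 0: members go to different blocks, giving {G} and {H}.
Refine {C,E,F,J,L,M,N} on symbol 0: members go to different blocks, giving {C,F,J,L,M,N} and {E}.
Split {C,F,J,L,M,N} by δ(·,0) → {C,F,J,N} and {L,M}.
On input 1, block {C,F,J,N} splits into {C} and {F} and {J} and {N}.
Stable partition: {G} | {C} | {K} | {H} | {E} | {L,M} | {F} | {J} | {N} — 9 equivalence classes.

9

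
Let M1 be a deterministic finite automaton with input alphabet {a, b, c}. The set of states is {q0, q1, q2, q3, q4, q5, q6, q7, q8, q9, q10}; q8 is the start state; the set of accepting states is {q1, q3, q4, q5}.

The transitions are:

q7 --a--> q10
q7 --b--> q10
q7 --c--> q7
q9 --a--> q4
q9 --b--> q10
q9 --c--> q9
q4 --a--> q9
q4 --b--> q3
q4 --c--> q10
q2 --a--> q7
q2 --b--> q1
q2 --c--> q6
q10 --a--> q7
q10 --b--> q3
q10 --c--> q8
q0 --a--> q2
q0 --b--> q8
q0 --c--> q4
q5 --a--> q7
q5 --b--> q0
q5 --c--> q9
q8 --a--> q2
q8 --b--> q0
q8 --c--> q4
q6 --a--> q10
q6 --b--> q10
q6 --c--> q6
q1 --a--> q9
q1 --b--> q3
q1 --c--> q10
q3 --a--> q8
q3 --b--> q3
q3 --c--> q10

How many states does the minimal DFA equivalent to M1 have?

First remove the unreachable states {q5}; 10 states remain.
Initial partition by acceptance: {q1,q3,q4} | {q0,q2,q6,q7,q8,q9,q10}.
On input a, block {q0,q2,q6,q7,q8,q9,q10} splits into {q0,q2,q6,q7,q8,q10} and {q9}.
On input a, block {q1,q3,q4} splits into {q1,q4} and {q3}.
Refine {q0,q2,q6,q7,q8,q10} on symbol b: members go to different blocks, giving {q0,q6,q7,q8} and {q2} and {q10}.
Refine {q0,q6,q7,q8} on symbol a: members go to different blocks, giving {q0,q8} and {q6,q7}.
No further refinement is possible. Final partition (7 blocks): {q1,q4} | {q0,q8} | {q9} | {q3} | {q2} | {q10} | {q6,q7}.

7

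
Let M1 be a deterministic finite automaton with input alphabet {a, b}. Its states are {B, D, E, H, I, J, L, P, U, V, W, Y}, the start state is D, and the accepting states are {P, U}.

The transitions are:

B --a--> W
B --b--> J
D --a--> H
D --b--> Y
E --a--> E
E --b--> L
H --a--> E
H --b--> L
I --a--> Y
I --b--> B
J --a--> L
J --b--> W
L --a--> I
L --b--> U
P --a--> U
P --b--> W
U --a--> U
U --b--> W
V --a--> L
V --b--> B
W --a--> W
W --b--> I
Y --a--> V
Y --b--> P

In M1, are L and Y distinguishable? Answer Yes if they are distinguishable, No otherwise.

Every state is reachable, so we keep all 12.
P0 = {P,U} | {B,D,E,H,I,J,L,V,W,Y}.
Refine {B,D,E,H,I,J,L,V,W,Y} on symbol b: members go to different blocks, giving {B,D,E,H,I,J,V,W} and {L,Y}.
Split {B,D,E,H,I,J,V,W} by δ(·,a) → {B,D,E,H,W} and {I,J,V}.
Refine {B,D,E,H,W} on symbol b: members go to different blocks, giving {D,E,H} and {B,W}.
No further refinement is possible. Final partition (5 blocks): {P,U} | {D,E,H} | {L,Y} | {I,J,V} | {B,W}.
L and Y lie in the same block of the stable partition, so they are equivalent — no string distinguishes them.

No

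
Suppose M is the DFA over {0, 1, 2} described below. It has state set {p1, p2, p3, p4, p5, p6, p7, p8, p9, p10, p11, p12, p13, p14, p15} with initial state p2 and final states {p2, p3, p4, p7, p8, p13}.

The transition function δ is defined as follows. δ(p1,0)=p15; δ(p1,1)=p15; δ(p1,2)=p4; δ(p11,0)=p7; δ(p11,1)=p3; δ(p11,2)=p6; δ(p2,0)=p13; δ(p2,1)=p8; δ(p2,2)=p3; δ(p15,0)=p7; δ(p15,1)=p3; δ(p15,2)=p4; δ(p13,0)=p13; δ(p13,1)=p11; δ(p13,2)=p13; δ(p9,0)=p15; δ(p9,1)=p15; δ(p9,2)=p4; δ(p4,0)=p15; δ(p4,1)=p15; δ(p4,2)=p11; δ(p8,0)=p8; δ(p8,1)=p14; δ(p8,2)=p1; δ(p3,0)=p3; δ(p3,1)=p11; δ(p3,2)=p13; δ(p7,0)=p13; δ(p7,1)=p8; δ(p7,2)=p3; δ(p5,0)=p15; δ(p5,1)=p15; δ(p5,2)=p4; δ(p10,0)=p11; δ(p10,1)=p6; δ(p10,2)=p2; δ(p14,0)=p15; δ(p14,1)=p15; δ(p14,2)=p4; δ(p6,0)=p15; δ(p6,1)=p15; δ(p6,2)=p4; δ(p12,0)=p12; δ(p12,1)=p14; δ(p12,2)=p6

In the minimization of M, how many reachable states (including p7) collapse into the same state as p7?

First remove the unreachable states {p5,p9,p10,p12}; 11 states remain.
Initial partition by acceptance: {p2,p3,p4,p7,p8,p13} | {p1,p6,p11,p14,p15}.
Split {p2,p3,p4,p7,p8,p13} by δ(·,0) → {p2,p3,p7,p8,p13} and {p4}.
Split {p2,p3,p7,p8,p13} by δ(·,1) → {p3,p8,p13} and {p2,p7}.
On input 2, block {p3,p8,p13} splits into {p3,p13} and {p8}.
On input 0, block {p1,p6,p11,p14,p15} splits into {p1,p6,p14} and {p11,p15}.
On input 2, block {p11,p15} splits into {p11} and {p15}.
Stable partition: {p3,p13} | {p1,p6,p14} | {p4} | {p2,p7} | {p8} | {p11} | {p15} — 7 equivalence classes.
The equivalence class containing p7 is {p2,p7}, of size 2.

2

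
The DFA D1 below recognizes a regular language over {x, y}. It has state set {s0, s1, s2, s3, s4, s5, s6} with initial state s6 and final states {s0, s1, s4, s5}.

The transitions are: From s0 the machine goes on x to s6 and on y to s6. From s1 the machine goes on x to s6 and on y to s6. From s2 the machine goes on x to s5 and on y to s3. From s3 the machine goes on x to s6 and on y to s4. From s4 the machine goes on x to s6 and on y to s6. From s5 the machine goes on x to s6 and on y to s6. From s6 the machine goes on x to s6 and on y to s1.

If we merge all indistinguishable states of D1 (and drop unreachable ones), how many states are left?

2

First remove the unreachable states {s0,s2,s3,s4,s5}; 2 states remain.
P0 = {s1} | {s6}.
Stable partition: {s1} | {s6} — 2 equivalence classes.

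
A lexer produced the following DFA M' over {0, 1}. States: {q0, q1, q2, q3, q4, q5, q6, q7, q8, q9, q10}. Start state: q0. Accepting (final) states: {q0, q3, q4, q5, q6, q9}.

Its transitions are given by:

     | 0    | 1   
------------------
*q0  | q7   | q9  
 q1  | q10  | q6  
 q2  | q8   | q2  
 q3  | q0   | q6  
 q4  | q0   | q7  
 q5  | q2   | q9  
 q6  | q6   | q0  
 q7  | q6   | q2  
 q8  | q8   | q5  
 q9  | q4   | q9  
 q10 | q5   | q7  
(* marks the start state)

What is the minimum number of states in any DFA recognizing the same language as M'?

Reachable states from the start: {q0,q2,q4,q5,q6,q7,q8,q9}. Unreachable: {q1,q3,q10} — drop them.
Start with accepting vs non-accepting: {q0,q4,q5,q6,q9} | {q2,q7,q8}.
On input 0, block {q0,q4,q5,q6,q9} splits into {q4,q6,q9} and {q0,q5}.
Refine {q4,q6,q9} on symbol 0: members go to different blocks, giving {q6,q9} and {q4}.
Refine {q6,q9} on symbol 0: members go to different blocks, giving {q6} and {q9}.
On input 0, block {q2,q7,q8} splits into {q2,q8} and {q7}.
Split {q2,q8} by δ(·,1) → {q2} and {q8}.
On input 0, block {q0,q5} splits into {q0} and {q5}.
No further refinement is possible. Final partition (8 blocks): {q6} | {q2} | {q0} | {q4} | {q9} | {q7} | {q8} | {q5}.

8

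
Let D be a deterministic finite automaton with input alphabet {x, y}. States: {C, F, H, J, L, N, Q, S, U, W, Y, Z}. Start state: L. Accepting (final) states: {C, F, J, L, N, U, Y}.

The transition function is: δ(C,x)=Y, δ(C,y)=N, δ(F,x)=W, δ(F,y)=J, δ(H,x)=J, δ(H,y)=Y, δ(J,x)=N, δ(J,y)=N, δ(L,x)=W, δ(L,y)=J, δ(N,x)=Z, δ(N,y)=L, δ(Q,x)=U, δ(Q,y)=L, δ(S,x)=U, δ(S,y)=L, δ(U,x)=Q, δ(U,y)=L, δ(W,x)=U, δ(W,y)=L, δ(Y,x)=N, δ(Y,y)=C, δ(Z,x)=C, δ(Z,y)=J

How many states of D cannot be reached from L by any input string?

3

No path from L leads to F, H, S; the other 9 states are all reachable.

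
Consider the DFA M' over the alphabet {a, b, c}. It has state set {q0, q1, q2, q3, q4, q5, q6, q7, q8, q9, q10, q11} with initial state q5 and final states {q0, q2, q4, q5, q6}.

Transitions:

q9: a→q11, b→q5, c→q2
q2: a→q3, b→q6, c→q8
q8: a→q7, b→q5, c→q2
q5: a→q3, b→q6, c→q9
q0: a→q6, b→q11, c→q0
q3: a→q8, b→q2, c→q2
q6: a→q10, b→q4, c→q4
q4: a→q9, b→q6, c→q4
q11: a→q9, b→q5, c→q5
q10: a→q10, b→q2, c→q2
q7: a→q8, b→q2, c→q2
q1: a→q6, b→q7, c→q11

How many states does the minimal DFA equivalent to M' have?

States {q0,q1} cannot be reached from the start state, so discard them.
Initial partition by acceptance: {q2,q4,q5,q6} | {q3,q7,q8,q9,q10,q11}.
On input c, block {q2,q4,q5,q6} splits into {q2,q5} and {q4,q6}.
No further refinement is possible. Final partition (3 blocks): {q2,q5} | {q3,q7,q8,q9,q10,q11} | {q4,q6}.

3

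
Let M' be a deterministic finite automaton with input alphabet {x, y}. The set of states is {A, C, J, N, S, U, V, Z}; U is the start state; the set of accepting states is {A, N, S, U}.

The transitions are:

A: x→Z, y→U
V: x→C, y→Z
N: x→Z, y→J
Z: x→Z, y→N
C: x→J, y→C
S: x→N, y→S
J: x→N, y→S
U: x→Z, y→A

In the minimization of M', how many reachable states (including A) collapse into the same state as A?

First remove the unreachable states {C,V}; 6 states remain.
Start with accepting vs non-accepting: {A,N,S,U} | {J,Z}.
On input x, block {A,N,S,U} splits into {A,N,U} and {S}.
Refine {A,N,U} on symbol y: members go to different blocks, giving {A,U} and {N}.
On input x, block {J,Z} splits into {J} and {Z}.
No further refinement is possible. Final partition (5 blocks): {A,U} | {J} | {S} | {N} | {Z}.
The equivalence class containing A is {A,U}, of size 2.

2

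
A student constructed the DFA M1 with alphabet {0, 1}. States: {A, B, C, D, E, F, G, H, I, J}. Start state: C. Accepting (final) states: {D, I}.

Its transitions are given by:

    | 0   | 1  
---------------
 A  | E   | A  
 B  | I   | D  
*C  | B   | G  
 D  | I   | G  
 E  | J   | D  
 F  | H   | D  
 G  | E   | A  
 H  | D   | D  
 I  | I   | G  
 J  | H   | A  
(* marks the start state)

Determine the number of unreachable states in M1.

1

Starting at C and following transitions, the reachable set is {A, B, C, D, E, G, H, I, J}. That leaves F unreachable — 1 in total.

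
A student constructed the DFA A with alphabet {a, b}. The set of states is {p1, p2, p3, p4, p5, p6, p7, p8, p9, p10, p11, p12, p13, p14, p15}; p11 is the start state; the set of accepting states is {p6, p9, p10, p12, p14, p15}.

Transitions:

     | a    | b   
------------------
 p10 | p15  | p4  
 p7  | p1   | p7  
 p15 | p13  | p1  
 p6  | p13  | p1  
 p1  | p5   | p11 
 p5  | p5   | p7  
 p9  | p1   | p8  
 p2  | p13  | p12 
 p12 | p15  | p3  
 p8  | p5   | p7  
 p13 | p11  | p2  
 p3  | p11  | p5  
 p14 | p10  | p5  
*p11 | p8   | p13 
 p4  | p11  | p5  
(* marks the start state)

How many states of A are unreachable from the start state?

5

Starting at p11 and following transitions, the reachable set is {p1, p2, p3, p5, p7, p8, p11, p12, p13, p15}. That leaves p4, p6, p9, p10, p14 unreachable — 5 in total.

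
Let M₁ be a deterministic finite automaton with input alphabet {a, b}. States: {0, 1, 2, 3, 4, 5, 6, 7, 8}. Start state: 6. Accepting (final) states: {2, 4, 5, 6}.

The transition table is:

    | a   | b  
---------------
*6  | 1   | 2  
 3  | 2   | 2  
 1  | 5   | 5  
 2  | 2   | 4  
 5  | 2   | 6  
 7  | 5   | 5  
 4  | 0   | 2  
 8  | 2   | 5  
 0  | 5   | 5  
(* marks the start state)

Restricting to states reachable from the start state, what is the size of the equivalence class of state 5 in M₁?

2

Reachable states from the start: {0,1,2,4,5,6}. Unreachable: {3,7,8} — drop them.
Initial partition by acceptance: {2,4,5,6} | {0,1}.
On input a, block {2,4,5,6} splits into {2,5} and {4,6}.
The partition is now stable with 3 blocks: {2,5} | {0,1} | {4,6}.
State 5 belongs to the block {2,5}, which has 2 states.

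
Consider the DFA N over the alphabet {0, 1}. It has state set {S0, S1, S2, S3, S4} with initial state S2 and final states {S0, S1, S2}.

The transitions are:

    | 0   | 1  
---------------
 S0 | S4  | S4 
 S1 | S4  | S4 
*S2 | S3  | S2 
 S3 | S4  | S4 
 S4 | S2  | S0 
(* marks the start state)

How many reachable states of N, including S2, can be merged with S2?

1

States {S1} cannot be reached from the start state, so discard them.
P0 = {S0,S2} | {S3,S4}.
Split {S0,S2} by δ(·,1) → {S0} and {S2}.
On input 0, block {S3,S4} splits into {S3} and {S4}.
The partition is now stable with 4 blocks: {S0} | {S3} | {S2} | {S4}.
The equivalence class containing S2 is {S2}, of size 1.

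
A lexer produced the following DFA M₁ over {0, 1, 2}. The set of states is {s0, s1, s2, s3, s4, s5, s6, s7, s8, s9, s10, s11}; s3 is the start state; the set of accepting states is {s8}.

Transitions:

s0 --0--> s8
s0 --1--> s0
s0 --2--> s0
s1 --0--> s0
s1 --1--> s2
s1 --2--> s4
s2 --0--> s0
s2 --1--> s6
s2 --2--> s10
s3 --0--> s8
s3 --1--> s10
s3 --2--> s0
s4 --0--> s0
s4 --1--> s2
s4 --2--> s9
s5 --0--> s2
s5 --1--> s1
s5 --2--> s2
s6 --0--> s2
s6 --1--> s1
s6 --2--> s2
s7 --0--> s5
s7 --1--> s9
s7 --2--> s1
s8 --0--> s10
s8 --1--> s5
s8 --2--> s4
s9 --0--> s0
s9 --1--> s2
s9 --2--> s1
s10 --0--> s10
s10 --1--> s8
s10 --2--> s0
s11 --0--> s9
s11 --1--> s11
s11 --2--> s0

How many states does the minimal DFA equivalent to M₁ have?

7

First remove the unreachable states {s7,s11}; 10 states remain.
Start with accepting vs non-accepting: {s8} | {s0,s1,s2,s3,s4,s5,s6,s9,s10}.
On input 0, block {s0,s1,s2,s3,s4,s5,s6,s9,s10} splits into {s1,s2,s4,s5,s6,s9,s10} and {s0,s3}.
Split {s1,s2,s4,s5,s6,s9,s10} by δ(·,0) → {s1,s2,s4,s9} and {s5,s6,s10}.
Split {s1,s2,s4,s9} by δ(·,1) → {s1,s4,s9} and {s2}.
Refine {s0,s3} on symbol 1: members go to different blocks, giving {s0} and {s3}.
Refine {s5,s6,s10} on symbol 0: members go to different blocks, giving {s5,s6} and {s10}.
No further refinement is possible. Final partition (7 blocks): {s8} | {s1,s4,s9} | {s0} | {s5,s6} | {s2} | {s3} | {s10}.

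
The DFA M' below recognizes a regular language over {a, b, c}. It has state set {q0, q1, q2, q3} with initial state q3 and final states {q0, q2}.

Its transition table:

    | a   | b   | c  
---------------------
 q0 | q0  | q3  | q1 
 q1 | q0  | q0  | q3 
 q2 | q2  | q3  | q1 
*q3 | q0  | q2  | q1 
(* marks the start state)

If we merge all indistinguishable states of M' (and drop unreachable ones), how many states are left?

P0 = {q0,q2} | {q1,q3}.
Stable partition: {q0,q2} | {q1,q3} — 2 equivalence classes.

2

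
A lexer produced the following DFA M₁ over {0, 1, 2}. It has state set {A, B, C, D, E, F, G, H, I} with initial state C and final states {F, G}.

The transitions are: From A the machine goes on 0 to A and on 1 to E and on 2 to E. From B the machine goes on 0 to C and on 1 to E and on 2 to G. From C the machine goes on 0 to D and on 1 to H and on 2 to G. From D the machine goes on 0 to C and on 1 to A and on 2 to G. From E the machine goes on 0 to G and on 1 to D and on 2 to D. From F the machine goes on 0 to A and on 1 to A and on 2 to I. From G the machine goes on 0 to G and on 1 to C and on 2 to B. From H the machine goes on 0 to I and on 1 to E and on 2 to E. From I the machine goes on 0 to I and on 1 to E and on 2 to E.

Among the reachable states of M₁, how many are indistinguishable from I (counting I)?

States {F} cannot be reached from the start state, so discard them.
Start with accepting vs non-accepting: {G} | {A,B,C,D,E,H,I}.
Split {A,B,C,D,E,H,I} by δ(·,0) → {A,B,C,D,H,I} and {E}.
On input 1, block {A,B,C,D,H,I} splits into {A,B,H,I} and {C,D}.
On input 0, block {A,B,H,I} splits into {A,H,I} and {B}.
The partition is now stable with 5 blocks: {G} | {A,H,I} | {E} | {C,D} | {B}.
State I belongs to the block {A,H,I}, which has 3 states.

3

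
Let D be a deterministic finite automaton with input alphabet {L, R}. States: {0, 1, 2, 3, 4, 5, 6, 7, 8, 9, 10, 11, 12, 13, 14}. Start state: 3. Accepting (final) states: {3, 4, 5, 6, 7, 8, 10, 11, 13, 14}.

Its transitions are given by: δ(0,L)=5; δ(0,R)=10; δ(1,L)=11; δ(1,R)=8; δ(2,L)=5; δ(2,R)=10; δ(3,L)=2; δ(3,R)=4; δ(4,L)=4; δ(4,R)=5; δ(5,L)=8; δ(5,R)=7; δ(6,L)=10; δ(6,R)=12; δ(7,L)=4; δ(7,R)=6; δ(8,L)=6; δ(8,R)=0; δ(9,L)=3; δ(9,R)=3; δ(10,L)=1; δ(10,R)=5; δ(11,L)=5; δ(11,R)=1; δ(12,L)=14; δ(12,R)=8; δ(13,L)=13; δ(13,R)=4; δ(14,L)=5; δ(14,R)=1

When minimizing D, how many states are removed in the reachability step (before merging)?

2

BFS from 3 reaches {0, 1, 2, 3, 4, 5, 6, 7, 8, 10, 11, 12, 14}; the 2 state(s) 9, 13 are never visited.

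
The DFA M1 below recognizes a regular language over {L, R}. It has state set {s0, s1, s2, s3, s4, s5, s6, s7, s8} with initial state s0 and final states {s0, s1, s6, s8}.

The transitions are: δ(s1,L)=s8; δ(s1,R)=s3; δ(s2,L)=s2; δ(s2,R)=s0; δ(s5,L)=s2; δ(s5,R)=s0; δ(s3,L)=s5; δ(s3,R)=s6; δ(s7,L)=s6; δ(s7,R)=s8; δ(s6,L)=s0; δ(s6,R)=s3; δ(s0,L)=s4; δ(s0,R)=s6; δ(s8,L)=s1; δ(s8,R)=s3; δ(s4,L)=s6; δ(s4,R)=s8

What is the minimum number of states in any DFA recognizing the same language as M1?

6

Reachable states from the start: {s0,s1,s2,s3,s4,s5,s6,s8}. Unreachable: {s7} — drop them.
Initial partition by acceptance: {s0,s1,s6,s8} | {s2,s3,s4,s5}.
Refine {s0,s1,s6,s8} on symbol L: members go to different blocks, giving {s1,s6,s8} and {s0}.
On input L, block {s1,s6,s8} splits into {s1,s8} and {s6}.
Refine {s2,s3,s4,s5} on symbol L: members go to different blocks, giving {s2,s3,s5} and {s4}.
Refine {s2,s3,s5} on symbol R: members go to different blocks, giving {s2,s5} and {s3}.
Stable partition: {s1,s8} | {s2,s5} | {s0} | {s6} | {s4} | {s3} — 6 equivalence classes.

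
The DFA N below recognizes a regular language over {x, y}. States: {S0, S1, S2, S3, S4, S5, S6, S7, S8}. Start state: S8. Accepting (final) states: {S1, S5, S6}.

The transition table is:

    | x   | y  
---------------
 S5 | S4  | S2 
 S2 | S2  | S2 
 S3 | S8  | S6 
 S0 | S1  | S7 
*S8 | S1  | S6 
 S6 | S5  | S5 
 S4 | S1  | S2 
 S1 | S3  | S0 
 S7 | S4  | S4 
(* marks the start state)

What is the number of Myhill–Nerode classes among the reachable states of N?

P0 = {S1,S5,S6} | {S0,S2,S3,S4,S7,S8}.
Refine {S1,S5,S6} on symbol x: members go to different blocks, giving {S1,S5} and {S6}.
On input x, block {S0,S2,S3,S4,S7,S8} splits into {S0,S4,S8} and {S2,S3,S7}.
On input x, block {S1,S5} splits into {S1} and {S5}.
Split {S0,S4,S8} by δ(·,y) → {S0,S4} and {S8}.
On input x, block {S2,S3,S7} splits into {S2} and {S3} and {S7}.
On input y, block {S0,S4} splits into {S0} and {S4}.
Stable partition: {S1} | {S0} | {S6} | {S2} | {S5} | {S8} | {S3} | {S7} | {S4} — 9 equivalence classes.

9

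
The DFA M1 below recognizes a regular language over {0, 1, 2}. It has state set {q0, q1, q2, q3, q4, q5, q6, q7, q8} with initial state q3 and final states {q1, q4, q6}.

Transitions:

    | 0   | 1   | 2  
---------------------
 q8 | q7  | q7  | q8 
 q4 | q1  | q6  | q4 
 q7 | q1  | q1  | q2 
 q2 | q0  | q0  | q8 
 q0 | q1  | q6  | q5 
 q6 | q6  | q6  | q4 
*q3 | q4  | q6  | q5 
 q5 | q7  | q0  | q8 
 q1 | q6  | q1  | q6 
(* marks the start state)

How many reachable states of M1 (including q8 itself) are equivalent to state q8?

3

Every state is reachable, so we keep all 9.
P0 = {q1,q4,q6} | {q0,q2,q3,q5,q7,q8}.
Refine {q0,q2,q3,q5,q7,q8} on symbol 0: members go to different blocks, giving {q0,q3,q7} and {q2,q5,q8}.
Stable partition: {q1,q4,q6} | {q0,q3,q7} | {q2,q5,q8} — 3 equivalence classes.
State q8 belongs to the block {q2,q5,q8}, which has 3 states.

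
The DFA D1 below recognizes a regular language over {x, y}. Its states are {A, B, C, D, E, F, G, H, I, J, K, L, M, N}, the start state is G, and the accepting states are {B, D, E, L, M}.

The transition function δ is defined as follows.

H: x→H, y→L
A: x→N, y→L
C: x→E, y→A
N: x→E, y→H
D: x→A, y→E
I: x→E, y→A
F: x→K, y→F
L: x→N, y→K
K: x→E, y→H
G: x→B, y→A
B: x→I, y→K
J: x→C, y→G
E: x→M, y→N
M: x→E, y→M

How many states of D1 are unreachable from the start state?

4

BFS from G reaches {A, B, E, G, H, I, K, L, M, N}; the 4 state(s) C, D, F, J are never visited.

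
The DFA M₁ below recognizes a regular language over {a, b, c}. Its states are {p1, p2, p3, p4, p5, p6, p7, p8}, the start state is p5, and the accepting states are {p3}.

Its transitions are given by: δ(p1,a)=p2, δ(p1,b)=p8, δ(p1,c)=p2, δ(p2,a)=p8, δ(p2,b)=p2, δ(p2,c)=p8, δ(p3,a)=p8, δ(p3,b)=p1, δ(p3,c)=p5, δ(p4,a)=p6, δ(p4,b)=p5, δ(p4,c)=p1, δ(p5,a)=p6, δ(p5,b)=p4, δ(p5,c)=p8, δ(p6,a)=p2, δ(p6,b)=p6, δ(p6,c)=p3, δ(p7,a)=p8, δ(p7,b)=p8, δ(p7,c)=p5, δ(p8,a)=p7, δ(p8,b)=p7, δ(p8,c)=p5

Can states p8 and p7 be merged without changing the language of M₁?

Yes

Start with accepting vs non-accepting: {p3} | {p1,p2,p4,p5,p6,p7,p8}.
Refine {p1,p2,p4,p5,p6,p7,p8} on symbol c: members go to different blocks, giving {p1,p2,p4,p5,p7,p8} and {p6}.
On input a, block {p1,p2,p4,p5,p7,p8} splits into {p1,p2,p7,p8} and {p4,p5}.
Split {p1,p2,p7,p8} by δ(·,c) → {p1,p2} and {p7,p8}.
Refine {p1,p2} on symbol a: members go to different blocks, giving {p1} and {p2}.
On input c, block {p4,p5} splits into {p4} and {p5}.
No further refinement is possible. Final partition (7 blocks): {p3} | {p1} | {p6} | {p4} | {p7,p8} | {p2} | {p5}.
p8 and p7 lie in the same block of the stable partition, so they are equivalent — no string distinguishes them.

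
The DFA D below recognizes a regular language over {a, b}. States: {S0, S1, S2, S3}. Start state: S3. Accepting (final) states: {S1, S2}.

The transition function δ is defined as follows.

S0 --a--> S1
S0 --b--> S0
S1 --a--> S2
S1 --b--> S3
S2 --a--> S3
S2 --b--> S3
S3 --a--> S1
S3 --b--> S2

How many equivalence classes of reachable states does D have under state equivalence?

3

States {S0} cannot be reached from the start state, so discard them.
P0 = {S1,S2} | {S3}.
Split {S1,S2} by δ(·,a) → {S1} and {S2}.
The partition is now stable with 3 blocks: {S1} | {S3} | {S2}.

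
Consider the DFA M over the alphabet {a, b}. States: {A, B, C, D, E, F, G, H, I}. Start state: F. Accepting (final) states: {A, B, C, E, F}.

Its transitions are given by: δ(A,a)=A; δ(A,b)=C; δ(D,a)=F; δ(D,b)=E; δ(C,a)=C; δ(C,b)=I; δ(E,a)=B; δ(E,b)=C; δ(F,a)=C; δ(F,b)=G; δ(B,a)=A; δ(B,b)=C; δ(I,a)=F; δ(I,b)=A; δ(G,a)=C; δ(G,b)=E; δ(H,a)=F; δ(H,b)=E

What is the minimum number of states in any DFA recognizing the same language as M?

States {D,H} cannot be reached from the start state, so discard them.
P0 = {A,B,C,E,F} | {G,I}.
On input b, block {A,B,C,E,F} splits into {A,B,E} and {C,F}.
The partition is now stable with 3 blocks: {A,B,E} | {G,I} | {C,F}.

3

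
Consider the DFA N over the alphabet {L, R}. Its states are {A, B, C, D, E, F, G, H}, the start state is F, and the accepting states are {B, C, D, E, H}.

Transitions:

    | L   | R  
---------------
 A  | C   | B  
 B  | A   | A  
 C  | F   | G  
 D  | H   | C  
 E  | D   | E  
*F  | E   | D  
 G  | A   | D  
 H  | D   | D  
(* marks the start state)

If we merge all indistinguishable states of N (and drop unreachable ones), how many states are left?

8

All states are reachable from the start state.
P0 = {B,C,D,E,H} | {A,F,G}.
Refine {B,C,D,E,H} on symbol L: members go to different blocks, giving {D,E,H} and {B,C}.
Refine {D,E,H} on symbol R: members go to different blocks, giving {E,H} and {D}.
Refine {E,H} on symbol R: members go to different blocks, giving {E} and {H}.
Refine {A,F,G} on symbol L: members go to different blocks, giving {A} and {F} and {G}.
Refine {B,C} on symbol L: members go to different blocks, giving {B} and {C}.
The partition is now stable with 8 blocks: {E} | {A} | {B} | {D} | {H} | {F} | {G} | {C}.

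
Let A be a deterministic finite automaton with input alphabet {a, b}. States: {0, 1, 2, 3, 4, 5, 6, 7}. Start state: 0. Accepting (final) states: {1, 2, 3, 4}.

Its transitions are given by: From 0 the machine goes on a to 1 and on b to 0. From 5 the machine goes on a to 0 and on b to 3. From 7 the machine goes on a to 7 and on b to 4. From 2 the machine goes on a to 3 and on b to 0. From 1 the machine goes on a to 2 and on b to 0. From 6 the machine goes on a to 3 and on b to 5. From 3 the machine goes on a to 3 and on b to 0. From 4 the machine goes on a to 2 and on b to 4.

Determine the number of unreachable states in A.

Starting at 0 and following transitions, the reachable set is {0, 1, 2, 3}. That leaves 4, 5, 6, 7 unreachable — 4 in total.

4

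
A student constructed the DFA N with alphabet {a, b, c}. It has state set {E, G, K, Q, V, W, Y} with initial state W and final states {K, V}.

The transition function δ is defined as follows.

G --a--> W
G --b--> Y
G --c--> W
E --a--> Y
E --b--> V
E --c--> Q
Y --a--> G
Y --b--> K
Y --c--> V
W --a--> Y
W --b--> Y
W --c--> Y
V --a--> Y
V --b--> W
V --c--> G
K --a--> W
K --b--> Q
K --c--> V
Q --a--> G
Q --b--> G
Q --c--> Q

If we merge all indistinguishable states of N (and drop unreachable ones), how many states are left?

6

States {E} cannot be reached from the start state, so discard them.
Initial partition by acceptance: {K,V} | {G,Q,W,Y}.
Split {K,V} by δ(·,c) → {K} and {V}.
On input b, block {G,Q,W,Y} splits into {G,Q,W} and {Y}.
On input a, block {G,Q,W} splits into {G,Q} and {W}.
Split {G,Q} by δ(·,a) → {Q} and {G}.
The partition is now stable with 6 blocks: {K} | {Q} | {V} | {Y} | {W} | {G}.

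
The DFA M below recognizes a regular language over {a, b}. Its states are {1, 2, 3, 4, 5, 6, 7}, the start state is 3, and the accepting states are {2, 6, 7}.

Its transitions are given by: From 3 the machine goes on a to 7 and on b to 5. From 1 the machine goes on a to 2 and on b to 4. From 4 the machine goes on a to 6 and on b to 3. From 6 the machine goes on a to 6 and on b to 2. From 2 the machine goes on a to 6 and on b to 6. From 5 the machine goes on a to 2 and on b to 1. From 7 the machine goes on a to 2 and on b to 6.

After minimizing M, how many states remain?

2

Initial partition by acceptance: {2,6,7} | {1,3,4,5}.
The partition is now stable with 2 blocks: {2,6,7} | {1,3,4,5}.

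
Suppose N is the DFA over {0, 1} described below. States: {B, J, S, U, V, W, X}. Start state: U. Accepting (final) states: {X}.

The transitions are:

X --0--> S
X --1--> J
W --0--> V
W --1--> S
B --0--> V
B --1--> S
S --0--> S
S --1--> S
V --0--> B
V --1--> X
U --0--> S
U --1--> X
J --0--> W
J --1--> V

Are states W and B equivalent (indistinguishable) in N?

Yes

P0 = {X} | {B,J,S,U,V,W}.
Split {B,J,S,U,V,W} by δ(·,1) → {B,J,S,W} and {U,V}.
Refine {B,J,S,W} on symbol 0: members go to different blocks, giving {B,W} and {J,S}.
On input 0, block {U,V} splits into {U} and {V}.
Split {J,S} by δ(·,0) → {J} and {S}.
Stable partition: {X} | {B,W} | {U} | {J} | {V} | {S} — 6 equivalence classes.
W and B lie in the same block of the stable partition, so they are equivalent — no string distinguishes them.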